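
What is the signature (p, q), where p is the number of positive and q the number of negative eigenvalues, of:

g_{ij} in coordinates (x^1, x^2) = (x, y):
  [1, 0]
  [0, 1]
The metric is diagonal, so its eigenvalues are the diagonal entries: 1, 1 (at a generic point, where coordinate-dependent entries are positive).
2 positive, 0 negative.
(2, 0) - Riemannian (positive definite)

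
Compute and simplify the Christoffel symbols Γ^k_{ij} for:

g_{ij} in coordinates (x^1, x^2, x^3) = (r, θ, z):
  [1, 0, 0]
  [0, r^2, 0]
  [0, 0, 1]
Using Γ^k_{ij} = (1/2) g^{km} (∂_i g_{mj} + ∂_j g_{mi} - ∂_m g_{ij}); the metric is diagonal, so only the m = k term contributes.
Non-zero symbols (using the symmetry Γ^k_{ij} = Γ^k_{ji}):
Γ^r_{θ θ} = (1/2) g^{rr} (∂_θ g_{rθ} + ∂_θ g_{rθ} - ∂_r g_{θθ}) = (1/2)(1)((0) + (0) - (2*r)) = -r
Γ^θ_{r θ} = (1/2) g^{θθ} (∂_r g_{θθ} + ∂_θ g_{θr} - ∂_θ g_{rθ}) = (1/2)(1/r^2)((2*r) + (0) - (0)) = 1/r
All other Christoffel symbols are zero.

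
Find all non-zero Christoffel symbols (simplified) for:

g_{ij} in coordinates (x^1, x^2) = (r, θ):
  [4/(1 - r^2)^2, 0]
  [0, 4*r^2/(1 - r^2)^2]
Using Γ^k_{ij} = (1/2) g^{km} (∂_i g_{mj} + ∂_j g_{mi} - ∂_m g_{ij}); the metric is diagonal, so only the m = k term contributes.
Non-zero symbols (using the symmetry Γ^k_{ij} = Γ^k_{ji}):
Γ^r_{r r} = (1/2) g^{rr} (∂_r g_{rr} + ∂_r g_{rr} - ∂_r g_{rr}) = (1/2)((1 - r^2)^2/4)((16*r/(1 - r^2)^3) + (16*r/(1 - r^2)^3) - (16*r/(1 - r^2)^3)) = 2*r/(1 - r^2)
Γ^r_{θ θ} = (1/2) g^{rr} (∂_θ g_{rθ} + ∂_θ g_{rθ} - ∂_r g_{θθ}) = (1/2)((1 - r^2)^2/4)((0) + (0) - (-8*(r^3 + r)/(r^2 - 1)^3)) = (r^3 + r)/(r^2 - 1)
Γ^θ_{r θ} = (1/2) g^{θθ} (∂_r g_{θθ} + ∂_θ g_{θr} - ∂_θ g_{rθ}) = (1/2)((1 - r^2)^2/(4*r^2))((-8*(r^3 + r)/(r^2 - 1)^3) + (0) - (0)) = (-r^2 - 1)/(r^3 - r)
All other Christoffel symbols are zero.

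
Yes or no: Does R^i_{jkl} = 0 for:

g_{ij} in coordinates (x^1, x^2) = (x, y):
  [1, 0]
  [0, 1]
All metric components are constant, so every Christoffel symbol vanishes and R^i_{jkl} = 0.
Yes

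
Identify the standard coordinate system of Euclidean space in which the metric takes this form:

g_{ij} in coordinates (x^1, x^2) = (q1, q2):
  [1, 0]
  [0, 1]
All components are constant and the metric is the identity, i.e. orthonormal rectilinear coordinates.
Cartesian (2D) coordinates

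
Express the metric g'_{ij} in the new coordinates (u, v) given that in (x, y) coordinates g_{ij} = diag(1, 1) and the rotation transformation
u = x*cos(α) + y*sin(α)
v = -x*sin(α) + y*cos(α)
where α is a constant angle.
Invert the transformation: x = u*cos(α) - v*sin(α), y = u*sin(α) + v*cos(α)
g'_{ij} = (∂x^k/∂x'^i)(∂x^l/∂x'^j) g_{kl}; with g_{kl} = δ_{kl} this is Σ_k (∂x^k/∂x'^i)(∂x^k/∂x'^j).
Jacobian: ∂x/∂u = cos(α), ∂x/∂v = -sin(α), ∂y/∂u = sin(α), ∂y/∂v = cos(α)
g'_{uu} = (cos(α))(cos(α)) + (sin(α))(sin(α)) = 1
g'_{uv} = (cos(α))(-sin(α)) + (sin(α))(cos(α)) = 0
g'_{vv} = (-sin(α))(-sin(α)) + (cos(α))(cos(α)) = 1
g'_{ij} = diag(1, 1)
The Euclidean metric is invariant under rotations.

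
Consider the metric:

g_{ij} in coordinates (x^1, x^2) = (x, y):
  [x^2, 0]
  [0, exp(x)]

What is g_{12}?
With x^1 = x, x^2 = y, g_{12} = g_{xy} is the row-1, column-2 entry of the matrix.
g_{12} = 0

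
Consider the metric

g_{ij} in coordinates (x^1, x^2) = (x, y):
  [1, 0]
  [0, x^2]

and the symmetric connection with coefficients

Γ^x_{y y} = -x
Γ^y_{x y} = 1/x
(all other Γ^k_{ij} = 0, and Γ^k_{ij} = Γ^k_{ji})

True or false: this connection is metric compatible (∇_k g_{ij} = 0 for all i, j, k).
Using ∇_k g_{ij} = ∂_k g_{ij} - Γ^m_{ki} g_{mj} - Γ^m_{kj} g_{im}:
e.g. ∇_x g_{yy} = (2*x) - (x) - (x) = 0
Every component ∇_k g_{ij} vanishes: the connection is metric compatible.
True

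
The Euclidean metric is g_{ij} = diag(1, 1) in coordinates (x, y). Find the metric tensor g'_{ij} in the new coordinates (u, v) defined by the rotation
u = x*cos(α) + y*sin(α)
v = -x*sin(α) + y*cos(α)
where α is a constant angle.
Invert the transformation: x = u*cos(α) - v*sin(α), y = u*sin(α) + v*cos(α)
g'_{ij} = (∂x^k/∂x'^i)(∂x^l/∂x'^j) g_{kl}; with g_{kl} = δ_{kl} this is Σ_k (∂x^k/∂x'^i)(∂x^k/∂x'^j).
Jacobian: ∂x/∂u = cos(α), ∂x/∂v = -sin(α), ∂y/∂u = sin(α), ∂y/∂v = cos(α)
g'_{uu} = (cos(α))(cos(α)) + (sin(α))(sin(α)) = 1
g'_{uv} = (cos(α))(-sin(α)) + (sin(α))(cos(α)) = 0
g'_{vv} = (-sin(α))(-sin(α)) + (cos(α))(cos(α)) = 1
g'_{ij} = diag(1, 1)
The Euclidean metric is invariant under rotations.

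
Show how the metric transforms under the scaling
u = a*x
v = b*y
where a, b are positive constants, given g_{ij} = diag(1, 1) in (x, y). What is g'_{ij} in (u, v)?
Invert the transformation: x = u/a, y = v/b
g'_{ij} = (∂x^k/∂x'^i)(∂x^l/∂x'^j) g_{kl}; with g_{kl} = δ_{kl} this is Σ_k (∂x^k/∂x'^i)(∂x^k/∂x'^j).
Jacobian: ∂x/∂u = 1/a, ∂x/∂v = 0, ∂y/∂u = 0, ∂y/∂v = 1/b
g'_{uu} = (1/a)(1/a) + (0)(0) = 1/a^2
g'_{uv} = (1/a)(0) + (0)(1/b) = 0
g'_{vv} = (0)(0) + (1/b)(1/b) = 1/b^2
g'_{ij} = diag(1/a^2, 1/b^2)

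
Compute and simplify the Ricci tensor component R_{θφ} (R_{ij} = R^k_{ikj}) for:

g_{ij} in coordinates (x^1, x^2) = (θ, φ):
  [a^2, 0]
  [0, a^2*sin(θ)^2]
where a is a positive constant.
Non-zero Christoffel symbols (Γ^k_{ij} = Γ^k_{ji}):
Γ^θ_{φ φ} = -sin(2*θ)/2
Γ^φ_{θ φ} = 1/tan(θ)
R^θ_{θ θ φ} = 0 (a repeated index in an antisymmetric pair)
R^φ_{θ φ φ} = 0 (a repeated index in an antisymmetric pair)
R_{θφ} = R^θ_{θ θ φ} + R^φ_{θ φ φ} = (0) + (0) = 0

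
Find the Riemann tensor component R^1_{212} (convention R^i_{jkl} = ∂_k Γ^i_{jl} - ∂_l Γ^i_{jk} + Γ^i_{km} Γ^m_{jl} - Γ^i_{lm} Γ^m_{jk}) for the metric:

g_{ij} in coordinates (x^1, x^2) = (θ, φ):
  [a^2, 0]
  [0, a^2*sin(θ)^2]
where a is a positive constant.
Non-zero Christoffel symbols (Γ^k_{ij} = Γ^k_{ji}):
Γ^θ_{φ φ} = -sin(2*θ)/2
Γ^φ_{θ φ} = 1/tan(θ)
R^θ_{φ θ φ} = ∂_θ Γ^θ_{φ φ} - ∂_φ Γ^θ_{φ θ} + Γ^θ_{θ m} Γ^m_{φ φ} - Γ^θ_{φ m} Γ^m_{φ θ}
  = (-cos(2*θ)) - (0) + (0) - (-cos(θ)^2) = sin(θ)^2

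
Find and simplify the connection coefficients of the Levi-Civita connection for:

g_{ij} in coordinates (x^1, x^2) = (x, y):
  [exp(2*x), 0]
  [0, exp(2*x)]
Using Γ^k_{ij} = (1/2) g^{km} (∂_i g_{mj} + ∂_j g_{mi} - ∂_m g_{ij}); the metric is diagonal, so only the m = k term contributes.
Non-zero symbols (using the symmetry Γ^k_{ij} = Γ^k_{ji}):
Γ^x_{x x} = (1/2) g^{xx} (∂_x g_{xx} + ∂_x g_{xx} - ∂_x g_{xx}) = (1/2)(exp(-2*x))((2*exp(2*x)) + (2*exp(2*x)) - (2*exp(2*x))) = 1
Γ^x_{y y} = (1/2) g^{xx} (∂_y g_{xy} + ∂_y g_{xy} - ∂_x g_{yy}) = (1/2)(exp(-2*x))((0) + (0) - (2*exp(2*x))) = -1
Γ^y_{x y} = (1/2) g^{yy} (∂_x g_{yy} + ∂_y g_{yx} - ∂_y g_{xy}) = (1/2)(exp(-2*x))((2*exp(2*x)) + (0) - (0)) = 1
All other Christoffel symbols are zero.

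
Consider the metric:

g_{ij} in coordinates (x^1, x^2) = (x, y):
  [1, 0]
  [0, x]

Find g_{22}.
With x^1 = x, x^2 = y, g_{22} = g_{yy} is the row-2, column-2 entry of the matrix.
g_{22} = x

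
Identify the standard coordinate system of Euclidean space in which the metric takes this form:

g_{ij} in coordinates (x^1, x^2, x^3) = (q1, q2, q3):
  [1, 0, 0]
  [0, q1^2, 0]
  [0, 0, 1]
The line element ds^2 = dq1^2 + q1^2 dq2^2 + dq3^2 is dr^2 + r^2 dθ^2 + dz^2 with q1 = r, q2 = θ, q3 = z.
cylindrical coordinates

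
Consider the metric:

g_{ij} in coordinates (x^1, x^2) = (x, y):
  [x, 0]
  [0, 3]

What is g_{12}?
With x^1 = x, x^2 = y, g_{12} = g_{xy} is the row-1, column-2 entry of the matrix.
g_{12} = 0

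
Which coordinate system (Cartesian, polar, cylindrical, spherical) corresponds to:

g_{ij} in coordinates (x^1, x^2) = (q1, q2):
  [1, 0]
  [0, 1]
All components are constant and the metric is the identity, i.e. orthonormal rectilinear coordinates.
Cartesian (2D) coordinates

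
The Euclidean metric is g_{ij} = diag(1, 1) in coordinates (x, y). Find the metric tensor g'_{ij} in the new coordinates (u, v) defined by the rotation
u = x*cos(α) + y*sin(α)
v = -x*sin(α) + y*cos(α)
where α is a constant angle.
Invert the transformation: x = u*cos(α) - v*sin(α), y = u*sin(α) + v*cos(α)
g'_{ij} = (∂x^k/∂x'^i)(∂x^l/∂x'^j) g_{kl}; with g_{kl} = δ_{kl} this is Σ_k (∂x^k/∂x'^i)(∂x^k/∂x'^j).
Jacobian: ∂x/∂u = cos(α), ∂x/∂v = -sin(α), ∂y/∂u = sin(α), ∂y/∂v = cos(α)
g'_{uu} = (cos(α))(cos(α)) + (sin(α))(sin(α)) = 1
g'_{uv} = (cos(α))(-sin(α)) + (sin(α))(cos(α)) = 0
g'_{vv} = (-sin(α))(-sin(α)) + (cos(α))(cos(α)) = 1
g'_{ij} = diag(1, 1)
The Euclidean metric is invariant under rotations.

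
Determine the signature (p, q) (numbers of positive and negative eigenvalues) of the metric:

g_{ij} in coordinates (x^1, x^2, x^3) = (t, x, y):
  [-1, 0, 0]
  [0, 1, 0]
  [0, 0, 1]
The metric is diagonal, so its eigenvalues are the diagonal entries: -1, 1, 1 (at a generic point, where coordinate-dependent entries are positive).
2 positive, 1 negative.
(2, 1) - Lorentzian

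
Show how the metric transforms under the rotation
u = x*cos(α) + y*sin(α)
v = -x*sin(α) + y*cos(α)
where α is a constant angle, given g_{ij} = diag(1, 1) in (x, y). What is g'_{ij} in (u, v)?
Invert the transformation: x = u*cos(α) - v*sin(α), y = u*sin(α) + v*cos(α)
g'_{ij} = (∂x^k/∂x'^i)(∂x^l/∂x'^j) g_{kl}; with g_{kl} = δ_{kl} this is Σ_k (∂x^k/∂x'^i)(∂x^k/∂x'^j).
Jacobian: ∂x/∂u = cos(α), ∂x/∂v = -sin(α), ∂y/∂u = sin(α), ∂y/∂v = cos(α)
g'_{uu} = (cos(α))(cos(α)) + (sin(α))(sin(α)) = 1
g'_{uv} = (cos(α))(-sin(α)) + (sin(α))(cos(α)) = 0
g'_{vv} = (-sin(α))(-sin(α)) + (cos(α))(cos(α)) = 1
g'_{ij} = diag(1, 1)
The Euclidean metric is invariant under rotations.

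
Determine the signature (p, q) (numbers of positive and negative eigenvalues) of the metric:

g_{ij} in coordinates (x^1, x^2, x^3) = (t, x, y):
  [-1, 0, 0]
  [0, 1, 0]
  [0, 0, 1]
The metric is diagonal, so its eigenvalues are the diagonal entries: -1, 1, 1 (at a generic point, where coordinate-dependent entries are positive).
2 positive, 1 negative.
(2, 1) - Lorentzian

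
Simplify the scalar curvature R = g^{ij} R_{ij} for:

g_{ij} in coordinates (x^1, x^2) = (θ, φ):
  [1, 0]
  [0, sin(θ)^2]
Non-zero Christoffel symbols (Γ^k_{ij} = Γ^k_{ji}):
Γ^θ_{φ φ} = -sin(2*θ)/2
Γ^φ_{θ φ} = 1/tan(θ)
Ricci tensor (R_{ij} = R^k_{ikj}): R_{θθ} = 1, R_{θφ} = 0, R_{φφ} = sin(θ)^2
Inverse metric: g^{θθ} = 1, g^{φφ} = 1/sin(θ)^2
R = g^{ij} R_{ij} = (1)(1) + (1/sin(θ)^2)(sin(θ)^2) = 2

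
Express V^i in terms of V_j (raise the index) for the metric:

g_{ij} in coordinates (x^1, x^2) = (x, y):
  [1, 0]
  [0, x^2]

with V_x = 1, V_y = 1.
Inverse metric (diagonal): g^{xx} = 1, g^{yy} = 1/x^2
V^i = g^{ij} V_j:
V^x = (1)(1) + (0)(1) = 1
V^y = (0)(1) + (1/x^2)(1) = 1/x^2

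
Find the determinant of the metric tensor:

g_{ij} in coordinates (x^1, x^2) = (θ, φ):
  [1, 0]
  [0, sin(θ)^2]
For a 2×2 metric: det(g) = g_{11}·g_{22} - g_{12}·g_{21}
= (1)·(sin(θ)^2) - (0)·(0)
= sin(θ)^2 - 0
det(g) = sin(θ)^2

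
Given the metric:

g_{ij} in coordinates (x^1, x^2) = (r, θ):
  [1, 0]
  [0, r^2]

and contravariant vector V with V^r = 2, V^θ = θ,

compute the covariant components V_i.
V_i = g_{ij} V^j:
V_r = (1)(2) + (0)(θ) = 2
V_θ = (0)(2) + (r^2)(θ) = r^2*θ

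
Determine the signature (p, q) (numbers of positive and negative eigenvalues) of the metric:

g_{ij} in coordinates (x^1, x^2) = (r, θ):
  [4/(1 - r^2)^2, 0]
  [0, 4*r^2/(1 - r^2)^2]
The metric is diagonal, so its eigenvalues are the diagonal entries: 4/(1 - r^2)^2, 4*r^2/(1 - r^2)^2 (at a generic point, where coordinate-dependent entries are positive).
2 positive, 0 negative.
(2, 0) - Riemannian (positive definite)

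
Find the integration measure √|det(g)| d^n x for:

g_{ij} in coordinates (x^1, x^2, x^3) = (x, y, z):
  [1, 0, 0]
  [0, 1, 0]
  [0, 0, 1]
det(g) = 1
√|det(g)| = 1
Volume element: dV = 1 dx dy dz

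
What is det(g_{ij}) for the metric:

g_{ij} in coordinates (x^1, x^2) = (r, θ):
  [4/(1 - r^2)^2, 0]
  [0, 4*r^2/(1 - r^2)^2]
For a 2×2 metric: det(g) = g_{11}·g_{22} - g_{12}·g_{21}
= (4/(1 - r^2)^2)·(4*r^2/(1 - r^2)^2) - (0)·(0)
= 16*r^2/(1 - r^2)^4 - 0
det(g) = 16*r^2/(1 - r^2)^4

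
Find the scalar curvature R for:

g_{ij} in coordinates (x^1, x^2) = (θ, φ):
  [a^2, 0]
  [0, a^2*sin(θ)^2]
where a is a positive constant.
Non-zero Christoffel symbols (Γ^k_{ij} = Γ^k_{ji}):
Γ^θ_{φ φ} = -sin(2*θ)/2
Γ^φ_{θ φ} = 1/tan(θ)
Ricci tensor (R_{ij} = R^k_{ikj}): R_{θθ} = 1, R_{θφ} = 0, R_{φφ} = sin(θ)^2
Inverse metric: g^{θθ} = 1/a^2, g^{φφ} = 1/(a^2*sin(θ)^2)
R = g^{ij} R_{ij} = (1/a^2)(1) + (1/(a^2*sin(θ)^2))(sin(θ)^2) = 2/a^2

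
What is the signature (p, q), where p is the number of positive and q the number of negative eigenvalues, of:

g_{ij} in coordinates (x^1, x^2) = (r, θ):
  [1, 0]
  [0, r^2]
The metric is diagonal, so its eigenvalues are the diagonal entries: 1, r^2 (at a generic point, where coordinate-dependent entries are positive).
2 positive, 0 negative.
(2, 0) - Riemannian (positive definite)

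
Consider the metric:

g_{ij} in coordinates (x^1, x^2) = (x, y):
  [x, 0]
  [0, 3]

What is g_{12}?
With x^1 = x, x^2 = y, g_{12} = g_{xy} is the row-1, column-2 entry of the matrix.
g_{12} = 0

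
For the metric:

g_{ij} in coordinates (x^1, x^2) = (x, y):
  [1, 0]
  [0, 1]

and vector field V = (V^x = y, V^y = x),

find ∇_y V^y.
All Christoffel symbols are zero.
∇_y V^y = ∂_y V^y + Γ^y_{y j} V^j
  = (0) + (0)(y) + (0)(x)
  = 0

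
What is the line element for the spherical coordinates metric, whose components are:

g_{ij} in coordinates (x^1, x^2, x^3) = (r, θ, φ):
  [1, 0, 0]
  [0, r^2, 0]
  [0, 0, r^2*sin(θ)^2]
ds^2 = g_{ij} dx^i dx^j; only the non-zero components contribute.
ds^2 = dr^2 + r^2 dθ^2 + r^2*sin(θ)^2 dφ^2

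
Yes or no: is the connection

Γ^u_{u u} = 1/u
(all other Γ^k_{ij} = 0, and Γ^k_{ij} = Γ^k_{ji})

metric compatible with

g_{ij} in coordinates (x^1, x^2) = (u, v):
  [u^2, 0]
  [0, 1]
Using ∇_k g_{ij} = ∂_k g_{ij} - Γ^m_{ki} g_{mj} - Γ^m_{kj} g_{im}:
e.g. ∇_u g_{uu} = (2*u) - (u) - (u) = 0
Every component ∇_k g_{ij} vanishes: the connection is metric compatible.
Yes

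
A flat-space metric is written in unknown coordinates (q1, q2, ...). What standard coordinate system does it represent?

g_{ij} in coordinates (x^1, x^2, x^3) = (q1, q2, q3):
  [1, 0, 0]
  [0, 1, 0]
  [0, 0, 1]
All components are constant and the metric is the identity, i.e. orthonormal rectilinear coordinates.
Cartesian (3D) coordinates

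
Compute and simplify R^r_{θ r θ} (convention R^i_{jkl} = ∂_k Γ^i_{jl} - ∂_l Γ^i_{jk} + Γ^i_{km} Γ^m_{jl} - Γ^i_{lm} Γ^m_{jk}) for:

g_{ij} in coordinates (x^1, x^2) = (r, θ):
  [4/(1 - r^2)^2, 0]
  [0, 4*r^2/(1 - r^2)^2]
Non-zero Christoffel symbols (Γ^k_{ij} = Γ^k_{ji}):
Γ^r_{r r} = 2*r/(1 - r^2)
Γ^r_{θ θ} = (r^3 + r)/(r^2 - 1)
Γ^θ_{r θ} = (-r^2 - 1)/(r^3 - r)
R^r_{θ r θ} = ∂_r Γ^r_{θ θ} - ∂_θ Γ^r_{θ r} + Γ^r_{r m} Γ^m_{θ θ} - Γ^r_{θ m} Γ^m_{θ r}
  = ((r^4 - 4*r^2 - 1)/(r^2 - 1)^2) - (0) + (-2*r^2*(r^2 + 1)/(r^2 - 1)^2) - (-(r^2 + 1)^2/(r^2 - 1)^2) = -4*r^2/(r^2 - 1)^2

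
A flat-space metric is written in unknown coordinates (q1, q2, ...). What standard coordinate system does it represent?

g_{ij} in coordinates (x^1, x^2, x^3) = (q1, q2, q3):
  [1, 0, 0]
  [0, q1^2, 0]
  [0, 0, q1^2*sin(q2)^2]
The line element ds^2 = dq1^2 + q1^2 dq2^2 + q1^2 sin(q2)^2 dq3^2 is dr^2 + r^2 dθ^2 + r^2 sin(θ)^2 dφ^2 with q1 = r, q2 = θ, q3 = φ.
spherical coordinates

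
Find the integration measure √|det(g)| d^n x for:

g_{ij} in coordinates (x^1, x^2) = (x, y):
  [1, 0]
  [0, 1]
det(g) = 1
√|det(g)| = 1
Volume element: dV = 1 dx dy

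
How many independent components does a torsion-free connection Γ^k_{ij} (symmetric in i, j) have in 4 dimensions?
Γ^k_{ij} has n choices for the upper index and n(n+1)/2 independent symmetric lower index pairs.
Total = 4 × 4×5/2 = 4 × 10 = 40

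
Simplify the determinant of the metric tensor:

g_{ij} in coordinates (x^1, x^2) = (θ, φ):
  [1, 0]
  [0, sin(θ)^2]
For a 2×2 metric: det(g) = g_{11}·g_{22} - g_{12}·g_{21}
= (1)·(sin(θ)^2) - (0)·(0)
= sin(θ)^2 - 0
det(g) = sin(θ)^2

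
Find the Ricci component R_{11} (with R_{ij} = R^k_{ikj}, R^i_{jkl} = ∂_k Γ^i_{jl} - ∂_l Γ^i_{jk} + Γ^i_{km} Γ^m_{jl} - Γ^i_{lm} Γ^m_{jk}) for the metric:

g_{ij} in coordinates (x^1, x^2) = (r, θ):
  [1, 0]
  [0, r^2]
Non-zero Christoffel symbols (Γ^k_{ij} = Γ^k_{ji}):
Γ^r_{θ θ} = -r
Γ^θ_{r θ} = 1/r
R^r_{r r r} = 0 (a repeated index in an antisymmetric pair)
R^θ_{r θ r} = ∂_θ Γ^θ_{r r} - ∂_r Γ^θ_{r θ} + Γ^θ_{θ m} Γ^m_{r r} - Γ^θ_{r m} Γ^m_{r θ}
  = (0) - (-1/r^2) + (0) - (1/r^2) = 0
R_{rr} = R^r_{r r r} + R^θ_{r θ r} = (0) + (0) = 0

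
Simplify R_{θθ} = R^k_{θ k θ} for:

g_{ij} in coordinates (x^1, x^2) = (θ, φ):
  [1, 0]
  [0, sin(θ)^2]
Non-zero Christoffel symbols (Γ^k_{ij} = Γ^k_{ji}):
Γ^θ_{φ φ} = -sin(2*θ)/2
Γ^φ_{θ φ} = 1/tan(θ)
R^θ_{θ θ θ} = 0 (a repeated index in an antisymmetric pair)
R^φ_{θ φ θ} = ∂_φ Γ^φ_{θ θ} - ∂_θ Γ^φ_{θ φ} + Γ^φ_{φ m} Γ^m_{θ θ} - Γ^φ_{θ m} Γ^m_{θ φ}
  = (0) - (-1/sin(θ)^2) + (0) - (1/tan(θ)^2) = 1
R_{θθ} = R^θ_{θ θ θ} + R^φ_{θ φ θ} = (0) + (1) = 1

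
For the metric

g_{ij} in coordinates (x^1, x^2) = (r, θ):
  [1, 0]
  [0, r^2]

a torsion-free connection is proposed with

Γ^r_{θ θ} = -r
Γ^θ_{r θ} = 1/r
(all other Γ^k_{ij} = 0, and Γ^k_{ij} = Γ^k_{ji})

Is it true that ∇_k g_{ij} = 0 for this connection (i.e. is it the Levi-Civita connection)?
Using ∇_k g_{ij} = ∂_k g_{ij} - Γ^m_{ki} g_{mj} - Γ^m_{kj} g_{im}:
e.g. ∇_r g_{θθ} = (2*r) - (r) - (r) = 0
Every component ∇_k g_{ij} vanishes: the connection is metric compatible.
Yes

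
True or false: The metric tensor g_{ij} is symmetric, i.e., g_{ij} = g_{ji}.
By definition the metric is a symmetric bilinear form, g_{ij} = g_{ji}.
True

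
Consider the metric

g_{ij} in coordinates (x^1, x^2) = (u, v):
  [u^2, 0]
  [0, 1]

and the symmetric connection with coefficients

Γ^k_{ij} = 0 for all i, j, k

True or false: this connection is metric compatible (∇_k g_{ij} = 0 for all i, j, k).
Using ∇_k g_{ij} = ∂_k g_{ij} - Γ^m_{ki} g_{mj} - Γ^m_{kj} g_{im}:
∇_u g_{uu} = (2*u) - (0) - (0) = 2*u ≠ 0
So the connection is not metric compatible (it is not the Levi-Civita connection).
False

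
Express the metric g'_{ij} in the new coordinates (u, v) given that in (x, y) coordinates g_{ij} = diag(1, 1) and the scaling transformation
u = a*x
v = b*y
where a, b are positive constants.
Invert the transformation: x = u/a, y = v/b
g'_{ij} = (∂x^k/∂x'^i)(∂x^l/∂x'^j) g_{kl}; with g_{kl} = δ_{kl} this is Σ_k (∂x^k/∂x'^i)(∂x^k/∂x'^j).
Jacobian: ∂x/∂u = 1/a, ∂x/∂v = 0, ∂y/∂u = 0, ∂y/∂v = 1/b
g'_{uu} = (1/a)(1/a) + (0)(0) = 1/a^2
g'_{uv} = (1/a)(0) + (0)(1/b) = 0
g'_{vv} = (0)(0) + (1/b)(1/b) = 1/b^2
g'_{ij} = diag(1/a^2, 1/b^2)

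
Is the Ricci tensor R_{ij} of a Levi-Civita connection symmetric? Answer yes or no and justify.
R_{ij} = R^k_{ikj}; the pair symmetry R_{kilj} = R_{ljki} gives R_{ij} = R_{ji}.
Yes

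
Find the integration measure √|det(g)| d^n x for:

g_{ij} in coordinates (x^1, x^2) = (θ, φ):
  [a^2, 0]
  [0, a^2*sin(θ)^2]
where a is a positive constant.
det(g) = a^4*sin(θ)^2
√|det(g)| = a^2*sin(θ) (taking 0 < θ < π so that |sin(θ)| = sin(θ))
Volume element: dV = a^2*sin(θ) dθ dφ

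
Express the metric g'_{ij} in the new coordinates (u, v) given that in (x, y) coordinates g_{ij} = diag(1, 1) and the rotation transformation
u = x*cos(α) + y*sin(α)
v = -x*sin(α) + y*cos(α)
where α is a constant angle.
Invert the transformation: x = u*cos(α) - v*sin(α), y = u*sin(α) + v*cos(α)
g'_{ij} = (∂x^k/∂x'^i)(∂x^l/∂x'^j) g_{kl}; with g_{kl} = δ_{kl} this is Σ_k (∂x^k/∂x'^i)(∂x^k/∂x'^j).
Jacobian: ∂x/∂u = cos(α), ∂x/∂v = -sin(α), ∂y/∂u = sin(α), ∂y/∂v = cos(α)
g'_{uu} = (cos(α))(cos(α)) + (sin(α))(sin(α)) = 1
g'_{uv} = (cos(α))(-sin(α)) + (sin(α))(cos(α)) = 0
g'_{vv} = (-sin(α))(-sin(α)) + (cos(α))(cos(α)) = 1
g'_{ij} = diag(1, 1)
The Euclidean metric is invariant under rotations.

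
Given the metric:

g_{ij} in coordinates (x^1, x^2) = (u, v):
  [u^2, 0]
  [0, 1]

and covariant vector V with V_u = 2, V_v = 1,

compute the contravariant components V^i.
Inverse metric (diagonal): g^{uu} = 1/u^2, g^{vv} = 1
V^i = g^{ij} V_j:
V^u = (1/u^2)(2) + (0)(1) = 2/u^2
V^v = (0)(2) + (1)(1) = 1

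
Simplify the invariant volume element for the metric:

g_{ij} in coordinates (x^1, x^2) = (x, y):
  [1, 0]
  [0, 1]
det(g) = 1
√|det(g)| = 1
Volume element: dV = 1 dx dy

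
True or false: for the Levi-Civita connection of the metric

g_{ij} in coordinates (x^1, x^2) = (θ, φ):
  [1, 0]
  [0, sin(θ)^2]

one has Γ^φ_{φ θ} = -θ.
Γ^φ_{φ θ} = (1/2) g^{φφ} (∂_φ g_{φθ} + ∂_θ g_{φφ} - ∂_φ g_{φθ}) = (1/2)(1/sin(θ)^2)((0) + (sin(2*θ)) - (0)) = 1/tan(θ)
This differs from the proposed value -θ.
False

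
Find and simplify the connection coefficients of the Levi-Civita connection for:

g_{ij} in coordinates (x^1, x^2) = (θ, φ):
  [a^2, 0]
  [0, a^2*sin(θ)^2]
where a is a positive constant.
Using Γ^k_{ij} = (1/2) g^{km} (∂_i g_{mj} + ∂_j g_{mi} - ∂_m g_{ij}); the metric is diagonal, so only the m = k term contributes.
Non-zero symbols (using the symmetry Γ^k_{ij} = Γ^k_{ji}):
Γ^θ_{φ φ} = (1/2) g^{θθ} (∂_φ g_{θφ} + ∂_φ g_{θφ} - ∂_θ g_{φφ}) = (1/2)(1/a^2)((0) + (0) - (a^2*sin(2*θ))) = -sin(2*θ)/2
Γ^φ_{θ φ} = (1/2) g^{φφ} (∂_θ g_{φφ} + ∂_φ g_{φθ} - ∂_φ g_{θφ}) = (1/2)(1/(a^2*sin(θ)^2))((a^2*sin(2*θ)) + (0) - (0)) = 1/tan(θ)
All other Christoffel symbols are zero.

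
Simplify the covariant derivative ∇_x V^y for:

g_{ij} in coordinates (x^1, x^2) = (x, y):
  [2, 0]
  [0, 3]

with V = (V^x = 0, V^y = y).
All Christoffel symbols are zero.
∇_x V^y = ∂_x V^y + Γ^y_{x j} V^j
  = (0) + (0)(0) + (0)(y)
  = 0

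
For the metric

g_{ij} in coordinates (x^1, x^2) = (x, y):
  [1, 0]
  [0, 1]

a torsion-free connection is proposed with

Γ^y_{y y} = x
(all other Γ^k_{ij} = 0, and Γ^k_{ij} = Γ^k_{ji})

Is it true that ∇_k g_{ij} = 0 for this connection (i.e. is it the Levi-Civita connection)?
Using ∇_k g_{ij} = ∂_k g_{ij} - Γ^m_{ki} g_{mj} - Γ^m_{kj} g_{im}:
∇_y g_{yy} = (0) - (x) - (x) = -2*x ≠ 0
So the connection is not metric compatible (it is not the Levi-Civita connection).
No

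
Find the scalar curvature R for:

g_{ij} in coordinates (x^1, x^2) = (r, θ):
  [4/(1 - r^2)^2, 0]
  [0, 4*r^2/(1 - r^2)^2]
Non-zero Christoffel symbols (Γ^k_{ij} = Γ^k_{ji}):
Γ^r_{r r} = 2*r/(1 - r^2)
Γ^r_{θ θ} = (r^3 + r)/(r^2 - 1)
Γ^θ_{r θ} = (-r^2 - 1)/(r^3 - r)
Ricci tensor (R_{ij} = R^k_{ikj}): R_{rr} = -4/(r^2 - 1)^2, R_{rθ} = 0, R_{θθ} = -4*r^2/(r^2 - 1)^2
Inverse metric: g^{rr} = (1 - r^2)^2/4, g^{θθ} = (1 - r^2)^2/(4*r^2)
R = g^{ij} R_{ij} = ((1 - r^2)^2/4)(-4/(r^2 - 1)^2) + ((1 - r^2)^2/(4*r^2))(-4*r^2/(r^2 - 1)^2) = -2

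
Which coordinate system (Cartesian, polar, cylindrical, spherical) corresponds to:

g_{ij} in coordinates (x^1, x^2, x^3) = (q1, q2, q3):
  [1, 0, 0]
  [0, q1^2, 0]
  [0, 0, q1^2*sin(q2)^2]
The line element ds^2 = dq1^2 + q1^2 dq2^2 + q1^2 sin(q2)^2 dq3^2 is dr^2 + r^2 dθ^2 + r^2 sin(θ)^2 dφ^2 with q1 = r, q2 = θ, q3 = φ.
spherical coordinates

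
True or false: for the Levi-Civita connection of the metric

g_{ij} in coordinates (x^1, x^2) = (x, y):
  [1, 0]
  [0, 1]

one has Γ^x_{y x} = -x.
Γ^x_{y x} = (1/2) g^{xx} (∂_y g_{xx} + ∂_x g_{xy} - ∂_x g_{yx}) = (1/2)(1)((0) + (0) - (0)) = 0
This differs from the proposed value -x.
False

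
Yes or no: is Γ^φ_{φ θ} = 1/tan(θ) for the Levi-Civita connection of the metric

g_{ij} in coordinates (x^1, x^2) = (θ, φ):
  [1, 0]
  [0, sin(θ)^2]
Γ^φ_{φ θ} = (1/2) g^{φφ} (∂_φ g_{φθ} + ∂_θ g_{φφ} - ∂_φ g_{φθ}) = (1/2)(1/sin(θ)^2)((0) + (sin(2*θ)) - (0)) = 1/tan(θ)
This equals the proposed value 1/tan(θ).
Yes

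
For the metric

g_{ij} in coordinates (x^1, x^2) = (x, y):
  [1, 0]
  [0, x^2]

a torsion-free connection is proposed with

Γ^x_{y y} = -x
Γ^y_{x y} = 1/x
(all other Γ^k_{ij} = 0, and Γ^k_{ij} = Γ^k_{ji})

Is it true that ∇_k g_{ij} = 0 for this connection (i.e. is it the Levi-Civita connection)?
Using ∇_k g_{ij} = ∂_k g_{ij} - Γ^m_{ki} g_{mj} - Γ^m_{kj} g_{im}:
e.g. ∇_x g_{yy} = (2*x) - (x) - (x) = 0
Every component ∇_k g_{ij} vanishes: the connection is metric compatible.
Yes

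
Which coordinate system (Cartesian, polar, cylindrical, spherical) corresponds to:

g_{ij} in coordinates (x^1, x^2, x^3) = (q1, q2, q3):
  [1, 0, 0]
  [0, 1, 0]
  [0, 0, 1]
All components are constant and the metric is the identity, i.e. orthonormal rectilinear coordinates.
Cartesian (3D) coordinates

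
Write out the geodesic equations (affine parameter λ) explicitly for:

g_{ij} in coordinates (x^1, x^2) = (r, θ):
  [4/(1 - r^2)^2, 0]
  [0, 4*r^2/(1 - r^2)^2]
Geodesic equation: d^2x^k/dλ^2 + Γ^k_{ij} (dx^i/dλ)(dx^j/dλ) = 0.
Non-zero Christoffel symbols:
Γ^r_{r r} = 2*r/(1 - r^2)
Γ^r_{θ θ} = (r^3 + r)/(r^2 - 1)
Γ^θ_{r θ} = (-r^2 - 1)/(r^3 - r)
Substituting (the symmetric pair Γ^k_{ij}, Γ^k_{ji} combines into a factor 2):
d^2r/dλ^2 + (2*r/(1 - r^2)) (dr/dλ)^2 + ((r^3 + r)/(r^2 - 1)) (dθ/dλ)^2 = 0
d^2θ/dλ^2 + ((-2*r^2 - 2)/(r^3 - r)) (dr/dλ)(dθ/dλ) = 0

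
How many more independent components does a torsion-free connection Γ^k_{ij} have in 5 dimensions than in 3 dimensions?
Independent components in n dimensions: n × n(n+1)/2 = n^2(n+1)/2.
5D: 5 × 15 = 75
3D: 3 × 6 = 18
Difference = 75 - 18 = 57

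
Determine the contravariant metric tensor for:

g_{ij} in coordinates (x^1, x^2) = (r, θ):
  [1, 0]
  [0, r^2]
The metric is diagonal, so g^{ij} is diagonal with entries 1/g_{ii}: diag(1, 1/(r^2)).
g^{ij}:
  [1, 0]
  [0, 1/r^2]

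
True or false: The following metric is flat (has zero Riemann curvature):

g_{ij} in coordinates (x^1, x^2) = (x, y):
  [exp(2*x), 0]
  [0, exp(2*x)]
Non-zero Christoffel symbols:
Γ^x_{x x} = 1
Γ^x_{y y} = -1
Γ^y_{x y} = 1
Ricci tensor: R_{xx} = 0, R_{xy} = 0, R_{yy} = 0
All R_{ij} vanish; in 2 dimensions the Riemann tensor is fully determined by the Ricci tensor, so R^i_{jkl} = 0: the metric is flat (curvilinear coordinates on flat space).
True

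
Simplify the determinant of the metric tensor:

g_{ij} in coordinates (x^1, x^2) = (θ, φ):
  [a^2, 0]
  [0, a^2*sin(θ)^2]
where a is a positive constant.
For a 2×2 metric: det(g) = g_{11}·g_{22} - g_{12}·g_{21}
= (a^2)·(a^2*sin(θ)^2) - (0)·(0)
= a^4*sin(θ)^2 - 0
det(g) = a^4*sin(θ)^2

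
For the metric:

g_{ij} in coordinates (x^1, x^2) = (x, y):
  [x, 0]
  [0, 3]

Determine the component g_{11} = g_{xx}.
With x^1 = x, x^2 = y, g_{11} = g_{xx} is the row-1, column-1 entry of the matrix.
g_{11} = x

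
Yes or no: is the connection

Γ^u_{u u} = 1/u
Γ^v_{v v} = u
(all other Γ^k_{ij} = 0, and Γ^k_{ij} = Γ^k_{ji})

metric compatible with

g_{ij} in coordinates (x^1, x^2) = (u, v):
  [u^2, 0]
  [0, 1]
Using ∇_k g_{ij} = ∂_k g_{ij} - Γ^m_{ki} g_{mj} - Γ^m_{kj} g_{im}:
∇_v g_{vv} = (0) - (u) - (u) = -2*u ≠ 0
So the connection is not metric compatible (it is not the Levi-Civita connection).
No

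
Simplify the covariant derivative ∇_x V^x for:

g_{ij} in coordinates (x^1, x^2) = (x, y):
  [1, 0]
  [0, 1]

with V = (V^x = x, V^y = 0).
All Christoffel symbols are zero.
∇_x V^x = ∂_x V^x + Γ^x_{x j} V^j
  = (1) + (0)(x) + (0)(0)
  = 1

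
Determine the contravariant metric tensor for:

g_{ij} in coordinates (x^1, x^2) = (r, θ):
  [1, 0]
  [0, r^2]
The metric is diagonal, so g^{ij} is diagonal with entries 1/g_{ii}: diag(1, 1/(r^2)).
g^{ij}:
  [1, 0]
  [0, 1/r^2]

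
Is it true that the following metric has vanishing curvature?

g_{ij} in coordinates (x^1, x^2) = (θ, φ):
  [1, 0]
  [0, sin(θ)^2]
Non-zero Christoffel symbols:
Γ^θ_{φ φ} = -sin(2*θ)/2
Γ^φ_{θ φ} = 1/tan(θ)
Ricci tensor: R_{θθ} = 1, R_{θφ} = 0, R_{φφ} = sin(θ)^2
The Ricci tensor is non-zero, so the Riemann tensor is non-zero: not flat.
No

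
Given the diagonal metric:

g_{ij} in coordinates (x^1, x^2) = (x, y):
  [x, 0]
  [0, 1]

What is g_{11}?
With x^1 = x, x^2 = y, g_{11} = g_{xx} is the row-1, column-1 entry of the matrix.
g_{11} = x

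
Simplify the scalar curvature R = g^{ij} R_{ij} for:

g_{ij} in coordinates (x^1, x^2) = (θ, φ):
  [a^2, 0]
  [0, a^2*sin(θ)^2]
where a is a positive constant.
Non-zero Christoffel symbols (Γ^k_{ij} = Γ^k_{ji}):
Γ^θ_{φ φ} = -sin(2*θ)/2
Γ^φ_{θ φ} = 1/tan(θ)
Ricci tensor (R_{ij} = R^k_{ikj}): R_{θθ} = 1, R_{θφ} = 0, R_{φφ} = sin(θ)^2
Inverse metric: g^{θθ} = 1/a^2, g^{φφ} = 1/(a^2*sin(θ)^2)
R = g^{ij} R_{ij} = (1/a^2)(1) + (1/(a^2*sin(θ)^2))(sin(θ)^2) = 2/a^2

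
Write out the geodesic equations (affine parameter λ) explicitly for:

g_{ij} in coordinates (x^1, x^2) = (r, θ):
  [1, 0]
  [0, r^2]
Geodesic equation: d^2x^k/dλ^2 + Γ^k_{ij} (dx^i/dλ)(dx^j/dλ) = 0.
Non-zero Christoffel symbols:
Γ^r_{θ θ} = -r
Γ^θ_{r θ} = 1/r
Substituting (the symmetric pair Γ^k_{ij}, Γ^k_{ji} combines into a factor 2):
d^2r/dλ^2 - r (dθ/dλ)^2 = 0
d^2θ/dλ^2 + (2/r) (dr/dλ)(dθ/dλ) = 0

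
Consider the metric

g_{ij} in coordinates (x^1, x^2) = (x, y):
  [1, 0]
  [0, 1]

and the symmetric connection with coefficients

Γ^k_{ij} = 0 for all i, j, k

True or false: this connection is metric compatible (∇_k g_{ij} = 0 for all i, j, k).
Using ∇_k g_{ij} = ∂_k g_{ij} - Γ^m_{ki} g_{mj} - Γ^m_{kj} g_{im}:
e.g. ∇_x g_{xy} = (0) - (0) - (0) = 0
Every component ∇_k g_{ij} vanishes: the connection is metric compatible.
True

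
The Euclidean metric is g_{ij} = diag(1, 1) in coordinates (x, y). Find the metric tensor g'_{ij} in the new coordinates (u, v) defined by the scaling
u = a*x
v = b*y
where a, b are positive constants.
Invert the transformation: x = u/a, y = v/b
g'_{ij} = (∂x^k/∂x'^i)(∂x^l/∂x'^j) g_{kl}; with g_{kl} = δ_{kl} this is Σ_k (∂x^k/∂x'^i)(∂x^k/∂x'^j).
Jacobian: ∂x/∂u = 1/a, ∂x/∂v = 0, ∂y/∂u = 0, ∂y/∂v = 1/b
g'_{uu} = (1/a)(1/a) + (0)(0) = 1/a^2
g'_{uv} = (1/a)(0) + (0)(1/b) = 0
g'_{vv} = (0)(0) + (1/b)(1/b) = 1/b^2
g'_{ij} = diag(1/a^2, 1/b^2)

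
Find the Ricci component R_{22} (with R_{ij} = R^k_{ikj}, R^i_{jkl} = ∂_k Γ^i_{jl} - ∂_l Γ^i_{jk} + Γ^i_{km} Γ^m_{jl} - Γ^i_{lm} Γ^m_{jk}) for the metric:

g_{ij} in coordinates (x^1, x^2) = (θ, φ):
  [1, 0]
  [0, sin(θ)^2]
Non-zero Christoffel symbols (Γ^k_{ij} = Γ^k_{ji}):
Γ^θ_{φ φ} = -sin(2*θ)/2
Γ^φ_{θ φ} = 1/tan(θ)
R^θ_{φ θ φ} = ∂_θ Γ^θ_{φ φ} - ∂_φ Γ^θ_{φ θ} + Γ^θ_{θ m} Γ^m_{φ φ} - Γ^θ_{φ m} Γ^m_{φ θ}
  = (-cos(2*θ)) - (0) + (0) - (-cos(θ)^2) = sin(θ)^2
R^φ_{φ φ φ} = 0 (a repeated index in an antisymmetric pair)
R_{φφ} = R^θ_{φ θ φ} + R^φ_{φ φ φ} = (sin(θ)^2) + (0) = sin(θ)^2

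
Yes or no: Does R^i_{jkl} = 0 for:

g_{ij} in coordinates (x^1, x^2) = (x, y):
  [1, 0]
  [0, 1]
All metric components are constant, so every Christoffel symbol vanishes and R^i_{jkl} = 0.
Yes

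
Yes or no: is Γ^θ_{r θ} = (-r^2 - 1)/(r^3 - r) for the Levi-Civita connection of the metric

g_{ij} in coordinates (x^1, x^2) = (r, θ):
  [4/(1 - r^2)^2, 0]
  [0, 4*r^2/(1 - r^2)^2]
Γ^θ_{r θ} = (1/2) g^{θθ} (∂_r g_{θθ} + ∂_θ g_{θr} - ∂_θ g_{rθ}) = (1/2)((1 - r^2)^2/(4*r^2))((-8*(r^3 + r)/(r^2 - 1)^3) + (0) - (0)) = (-r^2 - 1)/(r^3 - r)
This equals the proposed value (-r^2 - 1)/(r^3 - r).
Yes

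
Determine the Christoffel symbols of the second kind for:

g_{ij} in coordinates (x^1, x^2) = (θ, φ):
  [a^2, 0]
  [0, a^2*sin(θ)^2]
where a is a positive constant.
Using Γ^k_{ij} = (1/2) g^{km} (∂_i g_{mj} + ∂_j g_{mi} - ∂_m g_{ij}); the metric is diagonal, so only the m = k term contributes.
Non-zero symbols (using the symmetry Γ^k_{ij} = Γ^k_{ji}):
Γ^θ_{φ φ} = (1/2) g^{θθ} (∂_φ g_{θφ} + ∂_φ g_{θφ} - ∂_θ g_{φφ}) = (1/2)(1/a^2)((0) + (0) - (a^2*sin(2*θ))) = -sin(2*θ)/2
Γ^φ_{θ φ} = (1/2) g^{φφ} (∂_θ g_{φφ} + ∂_φ g_{φθ} - ∂_φ g_{θφ}) = (1/2)(1/(a^2*sin(θ)^2))((a^2*sin(2*θ)) + (0) - (0)) = 1/tan(θ)
All other Christoffel symbols are zero.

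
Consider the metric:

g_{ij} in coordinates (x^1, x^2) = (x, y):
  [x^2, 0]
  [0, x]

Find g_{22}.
With x^1 = x, x^2 = y, g_{22} = g_{yy} is the row-2, column-2 entry of the matrix.
g_{22} = x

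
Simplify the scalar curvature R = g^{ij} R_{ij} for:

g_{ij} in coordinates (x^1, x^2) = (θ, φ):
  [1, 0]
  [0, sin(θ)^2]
Non-zero Christoffel symbols (Γ^k_{ij} = Γ^k_{ji}):
Γ^θ_{φ φ} = -sin(2*θ)/2
Γ^φ_{θ φ} = 1/tan(θ)
Ricci tensor (R_{ij} = R^k_{ikj}): R_{θθ} = 1, R_{θφ} = 0, R_{φφ} = sin(θ)^2
Inverse metric: g^{θθ} = 1, g^{φφ} = 1/sin(θ)^2
R = g^{ij} R_{ij} = (1)(1) + (1/sin(θ)^2)(sin(θ)^2) = 2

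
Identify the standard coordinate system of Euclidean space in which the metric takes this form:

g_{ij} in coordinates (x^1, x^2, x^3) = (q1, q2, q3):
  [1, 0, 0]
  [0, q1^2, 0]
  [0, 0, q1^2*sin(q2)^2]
The line element ds^2 = dq1^2 + q1^2 dq2^2 + q1^2 sin(q2)^2 dq3^2 is dr^2 + r^2 dθ^2 + r^2 sin(θ)^2 dφ^2 with q1 = r, q2 = θ, q3 = φ.
spherical coordinates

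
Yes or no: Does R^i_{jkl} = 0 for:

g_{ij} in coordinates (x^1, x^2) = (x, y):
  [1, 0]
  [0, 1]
All metric components are constant, so every Christoffel symbol vanishes and R^i_{jkl} = 0.
Yes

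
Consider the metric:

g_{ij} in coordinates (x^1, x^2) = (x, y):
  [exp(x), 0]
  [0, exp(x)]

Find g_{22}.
With x^1 = x, x^2 = y, g_{22} = g_{yy} is the row-2, column-2 entry of the matrix.
g_{22} = exp(x)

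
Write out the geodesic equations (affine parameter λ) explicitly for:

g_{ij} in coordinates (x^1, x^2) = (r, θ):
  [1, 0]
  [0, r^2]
Geodesic equation: d^2x^k/dλ^2 + Γ^k_{ij} (dx^i/dλ)(dx^j/dλ) = 0.
Non-zero Christoffel symbols:
Γ^r_{θ θ} = -r
Γ^θ_{r θ} = 1/r
Substituting (the symmetric pair Γ^k_{ij}, Γ^k_{ji} combines into a factor 2):
d^2r/dλ^2 - r (dθ/dλ)^2 = 0
d^2θ/dλ^2 + (2/r) (dr/dλ)(dθ/dλ) = 0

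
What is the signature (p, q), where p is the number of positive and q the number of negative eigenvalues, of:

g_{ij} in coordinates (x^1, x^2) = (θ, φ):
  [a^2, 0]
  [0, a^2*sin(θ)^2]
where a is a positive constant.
The metric is diagonal, so its eigenvalues are the diagonal entries: a^2, a^2*sin(θ)^2 (at a generic point, where coordinate-dependent entries are positive).
2 positive, 0 negative.
(2, 0) - Riemannian (positive definite)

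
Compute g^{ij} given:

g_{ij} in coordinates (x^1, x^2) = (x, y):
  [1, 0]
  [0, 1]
The metric is diagonal, so g^{ij} is diagonal with entries 1/g_{ii}: diag(1, 1).
g^{ij}:
  [1, 0]
  [0, 1]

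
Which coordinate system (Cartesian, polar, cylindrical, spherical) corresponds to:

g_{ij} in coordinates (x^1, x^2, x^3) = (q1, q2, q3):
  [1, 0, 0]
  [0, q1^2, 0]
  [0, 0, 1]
The line element ds^2 = dq1^2 + q1^2 dq2^2 + dq3^2 is dr^2 + r^2 dθ^2 + dz^2 with q1 = r, q2 = θ, q3 = z.
cylindrical coordinates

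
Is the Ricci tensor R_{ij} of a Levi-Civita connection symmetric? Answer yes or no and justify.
R_{ij} = R^k_{ikj}; the pair symmetry R_{kilj} = R_{ljki} gives R_{ij} = R_{ji}.
Yes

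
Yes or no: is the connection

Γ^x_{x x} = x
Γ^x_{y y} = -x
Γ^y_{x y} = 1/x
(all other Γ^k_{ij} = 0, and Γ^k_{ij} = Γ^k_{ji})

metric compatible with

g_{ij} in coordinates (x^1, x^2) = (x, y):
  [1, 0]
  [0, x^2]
Using ∇_k g_{ij} = ∂_k g_{ij} - Γ^m_{ki} g_{mj} - Γ^m_{kj} g_{im}:
∇_x g_{xx} = (0) - (x) - (x) = -2*x ≠ 0
So the connection is not metric compatible (it is not the Levi-Civita connection).
No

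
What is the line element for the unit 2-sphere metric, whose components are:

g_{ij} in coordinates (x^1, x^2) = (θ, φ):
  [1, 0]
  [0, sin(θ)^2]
ds^2 = g_{ij} dx^i dx^j; only the non-zero components contribute.
ds^2 = dθ^2 + sin(θ)^2 dφ^2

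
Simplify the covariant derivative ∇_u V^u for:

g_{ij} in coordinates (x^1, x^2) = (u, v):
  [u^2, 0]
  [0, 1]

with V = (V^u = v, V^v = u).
Non-zero Christoffel symbols:
Γ^u_{u u} = 1/u
∇_u V^u = ∂_u V^u + Γ^u_{u j} V^j
  = (0) + (1/u)(v) + (0)(u)
  = v/u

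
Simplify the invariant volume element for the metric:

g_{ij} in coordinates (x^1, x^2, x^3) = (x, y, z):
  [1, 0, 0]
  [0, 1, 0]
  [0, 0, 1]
det(g) = 1
√|det(g)| = 1
Volume element: dV = 1 dx dy dz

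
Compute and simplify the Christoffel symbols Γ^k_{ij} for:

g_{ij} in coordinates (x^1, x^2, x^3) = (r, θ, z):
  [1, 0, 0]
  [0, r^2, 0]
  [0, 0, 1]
Using Γ^k_{ij} = (1/2) g^{km} (∂_i g_{mj} + ∂_j g_{mi} - ∂_m g_{ij}); the metric is diagonal, so only the m = k term contributes.
Non-zero symbols (using the symmetry Γ^k_{ij} = Γ^k_{ji}):
Γ^r_{θ θ} = (1/2) g^{rr} (∂_θ g_{rθ} + ∂_θ g_{rθ} - ∂_r g_{θθ}) = (1/2)(1)((0) + (0) - (2*r)) = -r
Γ^θ_{r θ} = (1/2) g^{θθ} (∂_r g_{θθ} + ∂_θ g_{θr} - ∂_θ g_{rθ}) = (1/2)(1/r^2)((2*r) + (0) - (0)) = 1/r
All other Christoffel symbols are zero.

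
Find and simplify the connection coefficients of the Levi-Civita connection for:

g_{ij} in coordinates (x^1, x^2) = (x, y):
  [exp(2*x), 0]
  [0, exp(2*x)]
Using Γ^k_{ij} = (1/2) g^{km} (∂_i g_{mj} + ∂_j g_{mi} - ∂_m g_{ij}); the metric is diagonal, so only the m = k term contributes.
Non-zero symbols (using the symmetry Γ^k_{ij} = Γ^k_{ji}):
Γ^x_{x x} = (1/2) g^{xx} (∂_x g_{xx} + ∂_x g_{xx} - ∂_x g_{xx}) = (1/2)(exp(-2*x))((2*exp(2*x)) + (2*exp(2*x)) - (2*exp(2*x))) = 1
Γ^x_{y y} = (1/2) g^{xx} (∂_y g_{xy} + ∂_y g_{xy} - ∂_x g_{yy}) = (1/2)(exp(-2*x))((0) + (0) - (2*exp(2*x))) = -1
Γ^y_{x y} = (1/2) g^{yy} (∂_x g_{yy} + ∂_y g_{yx} - ∂_y g_{xy}) = (1/2)(exp(-2*x))((2*exp(2*x)) + (0) - (0)) = 1
All other Christoffel symbols are zero.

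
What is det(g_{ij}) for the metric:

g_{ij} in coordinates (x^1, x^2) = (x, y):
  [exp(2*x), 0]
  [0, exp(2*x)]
For a 2×2 metric: det(g) = g_{11}·g_{22} - g_{12}·g_{21}
= (exp(2*x))·(exp(2*x)) - (0)·(0)
= exp(4*x) - 0
det(g) = exp(4*x)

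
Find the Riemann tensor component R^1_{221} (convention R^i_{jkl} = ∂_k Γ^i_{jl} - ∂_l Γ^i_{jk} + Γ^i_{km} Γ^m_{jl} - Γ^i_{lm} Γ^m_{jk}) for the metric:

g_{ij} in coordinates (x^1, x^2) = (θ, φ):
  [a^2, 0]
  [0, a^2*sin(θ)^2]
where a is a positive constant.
Non-zero Christoffel symbols (Γ^k_{ij} = Γ^k_{ji}):
Γ^θ_{φ φ} = -sin(2*θ)/2
Γ^φ_{θ φ} = 1/tan(θ)
R^θ_{φ φ θ} = ∂_φ Γ^θ_{φ θ} - ∂_θ Γ^θ_{φ φ} + Γ^θ_{φ m} Γ^m_{φ θ} - Γ^θ_{θ m} Γ^m_{φ φ}
  = (0) - (-cos(2*θ)) + (-cos(θ)^2) - (0) = -sin(θ)^2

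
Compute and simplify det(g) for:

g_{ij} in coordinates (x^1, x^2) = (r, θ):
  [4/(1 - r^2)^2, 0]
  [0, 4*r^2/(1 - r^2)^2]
For a 2×2 metric: det(g) = g_{11}·g_{22} - g_{12}·g_{21}
= (4/(1 - r^2)^2)·(4*r^2/(1 - r^2)^2) - (0)·(0)
= 16*r^2/(1 - r^2)^4 - 0
det(g) = 16*r^2/(1 - r^2)^4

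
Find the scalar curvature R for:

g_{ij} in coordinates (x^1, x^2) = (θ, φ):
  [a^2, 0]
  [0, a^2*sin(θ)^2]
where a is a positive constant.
Non-zero Christoffel symbols (Γ^k_{ij} = Γ^k_{ji}):
Γ^θ_{φ φ} = -sin(2*θ)/2
Γ^φ_{θ φ} = 1/tan(θ)
Ricci tensor (R_{ij} = R^k_{ikj}): R_{θθ} = 1, R_{θφ} = 0, R_{φφ} = sin(θ)^2
Inverse metric: g^{θθ} = 1/a^2, g^{φφ} = 1/(a^2*sin(θ)^2)
R = g^{ij} R_{ij} = (1/a^2)(1) + (1/(a^2*sin(θ)^2))(sin(θ)^2) = 2/a^2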